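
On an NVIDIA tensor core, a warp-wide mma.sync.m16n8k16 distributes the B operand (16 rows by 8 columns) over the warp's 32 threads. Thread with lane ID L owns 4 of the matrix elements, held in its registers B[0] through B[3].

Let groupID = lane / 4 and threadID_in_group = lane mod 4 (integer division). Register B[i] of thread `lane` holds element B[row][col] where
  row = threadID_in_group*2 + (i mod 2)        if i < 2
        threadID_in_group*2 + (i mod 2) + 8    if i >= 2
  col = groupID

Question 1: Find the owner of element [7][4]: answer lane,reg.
c=4⇒gr=4  r=7⇒Rb=0,th=3,odd=1
L=4*4+3=19  i=0*2+1=1

19,1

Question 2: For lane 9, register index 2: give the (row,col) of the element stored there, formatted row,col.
lane 9: gid=2 (9/4), tid=1 (9%4)
i=2: r=1*2+0+8=10, c=gid=2

10,2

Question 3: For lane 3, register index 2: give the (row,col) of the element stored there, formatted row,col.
14,0

lane 3: grp=0 (3/4), tig=3 (3%4)
i=2: r=3*2+0+8=14, c=grp=0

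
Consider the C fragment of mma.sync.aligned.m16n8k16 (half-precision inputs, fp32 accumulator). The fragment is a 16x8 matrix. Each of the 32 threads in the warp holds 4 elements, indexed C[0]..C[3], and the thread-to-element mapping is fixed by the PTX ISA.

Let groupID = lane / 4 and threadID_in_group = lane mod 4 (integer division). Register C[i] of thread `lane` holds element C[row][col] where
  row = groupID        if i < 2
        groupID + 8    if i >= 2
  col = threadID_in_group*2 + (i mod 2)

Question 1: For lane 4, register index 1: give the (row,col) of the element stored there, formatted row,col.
1,1

L=4->g=4>>2=1, t=4&3=0
[1]->row 1+0=1  col 0·2+1=1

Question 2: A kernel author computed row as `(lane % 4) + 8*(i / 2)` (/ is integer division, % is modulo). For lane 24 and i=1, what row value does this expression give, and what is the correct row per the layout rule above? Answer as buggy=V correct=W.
buggy=0 correct=6

`(lane % 4) + 8*(i / 2)`[24,1]⇒0
lane 24⇒24/4=6, 24 mod 4=0
i=1  r:6+0⇒6  c:2·0+1⇒1
row: 0 vs 6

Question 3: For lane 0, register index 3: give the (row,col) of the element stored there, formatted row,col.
8,1

0: grp=0,tig=0
[3] (0+8,0*2+1) = (8,1)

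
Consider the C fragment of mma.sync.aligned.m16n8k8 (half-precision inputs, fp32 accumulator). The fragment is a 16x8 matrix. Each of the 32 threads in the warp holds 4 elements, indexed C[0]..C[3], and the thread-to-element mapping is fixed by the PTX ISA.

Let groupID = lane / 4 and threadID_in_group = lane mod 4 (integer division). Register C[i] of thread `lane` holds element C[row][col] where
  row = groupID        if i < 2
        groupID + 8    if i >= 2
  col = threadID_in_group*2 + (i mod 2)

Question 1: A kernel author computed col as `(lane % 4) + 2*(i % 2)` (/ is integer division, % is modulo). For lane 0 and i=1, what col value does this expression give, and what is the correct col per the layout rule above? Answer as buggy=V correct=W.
buggy=2 correct=1

`(lane % 4) + 2*(i % 2)`[0,1]→2
0: G=0,T=0
[1] (0+0,0*2+1) = (0,1)
col: 2 vs 1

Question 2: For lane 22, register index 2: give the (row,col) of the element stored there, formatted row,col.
L=22→G=22>>2=5, T=22&3=2
[2]→row 5+8=13  col 2·2+0=4

13,4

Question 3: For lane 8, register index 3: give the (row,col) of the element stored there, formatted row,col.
lane 8->8/4=2, 8 mod 4=0
i=3  r:2+8->10  c:2·0+1->1

10,1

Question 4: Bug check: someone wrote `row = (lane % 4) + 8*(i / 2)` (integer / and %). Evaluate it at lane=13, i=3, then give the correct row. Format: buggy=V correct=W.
buggy=9 correct=11

`(lane % 4) + 8*(i / 2)`[13,3]->9
13: gid=3,tid=1
[3] (3+8,1*2+1) = (11,3)
row: 9 vs 11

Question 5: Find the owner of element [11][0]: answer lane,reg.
12,2

r=11->g=3,rb=1  c=0->t=0,b0=0
L=3*4+0=12  i=1*2+0=2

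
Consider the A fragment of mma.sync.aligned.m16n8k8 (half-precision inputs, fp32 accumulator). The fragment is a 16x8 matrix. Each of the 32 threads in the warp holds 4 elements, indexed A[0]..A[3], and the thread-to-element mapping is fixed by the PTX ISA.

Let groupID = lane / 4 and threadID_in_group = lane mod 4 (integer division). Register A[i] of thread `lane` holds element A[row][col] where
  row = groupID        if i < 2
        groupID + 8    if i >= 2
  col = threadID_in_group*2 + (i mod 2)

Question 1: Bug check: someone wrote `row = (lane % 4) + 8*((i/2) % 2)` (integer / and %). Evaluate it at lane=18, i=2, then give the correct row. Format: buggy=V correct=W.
buggy=10 correct=12

`(lane % 4) + 8*((i/2) % 2)`[18,2]=>10
L=18=>grp=18>>2=4, tig=18&3=2
[2]=>row 4+8=12  col 2·2+0=4
row: 10 vs 12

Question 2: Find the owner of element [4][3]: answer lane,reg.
r=4→G=4,rhi=0  c=3→T=1,p=1
L=4*4+1=17  i=0*2+1=1

17,1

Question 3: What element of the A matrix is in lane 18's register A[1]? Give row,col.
lane 18→18/4=4, 18 mod 4=2
i=1  r:4+0→4  c:2·2+1→5

4,5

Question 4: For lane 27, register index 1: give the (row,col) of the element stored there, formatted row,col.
6,7

27: g=6,t=3
[1] (6+0,3*2+1) = (6,7)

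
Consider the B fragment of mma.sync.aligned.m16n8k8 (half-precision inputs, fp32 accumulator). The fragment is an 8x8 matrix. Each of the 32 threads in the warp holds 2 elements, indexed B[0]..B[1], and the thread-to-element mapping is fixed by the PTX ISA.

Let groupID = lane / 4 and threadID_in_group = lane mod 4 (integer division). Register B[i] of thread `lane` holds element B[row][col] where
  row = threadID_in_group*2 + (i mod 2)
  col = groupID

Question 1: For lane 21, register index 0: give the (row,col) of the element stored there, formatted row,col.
2,5

21: gid=5,tid=1
[0] (1*2+0,5) = (2,5)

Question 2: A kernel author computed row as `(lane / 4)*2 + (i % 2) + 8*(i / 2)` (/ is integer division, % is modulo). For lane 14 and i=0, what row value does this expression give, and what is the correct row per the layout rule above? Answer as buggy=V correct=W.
`(lane / 4)*2 + (i % 2) + 8*(i / 2)`[14,0]→6
lane 14→14/4=3, 14 mod 4=2
i=0  r:2·2+0→4  c:3
row: 6 vs 4

buggy=6 correct=4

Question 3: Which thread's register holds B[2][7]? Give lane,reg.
29,0

c=7->g=7  r=2->t=1,b0=0
L=7*4+1=29  i=0=0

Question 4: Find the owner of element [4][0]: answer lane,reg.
2,0

c: 0->gid=0  r: 4->tid=2,i&1=0
L=0*4+2=2  i=0=0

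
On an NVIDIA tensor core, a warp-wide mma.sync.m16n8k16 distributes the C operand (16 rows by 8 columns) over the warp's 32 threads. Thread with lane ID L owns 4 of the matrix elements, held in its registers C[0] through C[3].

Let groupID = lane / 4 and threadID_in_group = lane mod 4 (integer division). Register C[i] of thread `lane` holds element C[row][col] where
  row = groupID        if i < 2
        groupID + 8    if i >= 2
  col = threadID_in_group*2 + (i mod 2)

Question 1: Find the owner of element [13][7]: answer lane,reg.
23,3

r=13⇒gr=5,Rb=1  c=7⇒th=3,odd=1
L=5*4+3=23  i=1*2+1=3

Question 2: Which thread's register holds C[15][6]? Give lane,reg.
31,2

r:15=>grp=7,rB=1  c:6=>tig=3,lo=0
L=7*4+3=31  i=1*2+0=2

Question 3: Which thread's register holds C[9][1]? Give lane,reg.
r=9⇒gr=1,Rb=1  c=1⇒th=0,odd=1
L=1*4+0=4  i=1*2+1=3

4,3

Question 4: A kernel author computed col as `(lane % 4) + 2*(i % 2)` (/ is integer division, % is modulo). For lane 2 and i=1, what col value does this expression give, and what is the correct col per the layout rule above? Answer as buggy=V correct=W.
buggy=4 correct=5

`(lane % 4) + 2*(i % 2)`[2,1]→4
L=2→G=2>>2=0, T=2&3=2
[1]→row 0+0=0  col 2·2+1=5
col: 4 vs 5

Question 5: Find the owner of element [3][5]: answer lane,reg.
r:3=>grp=3,rB=0  c:5=>tig=2,lo=1
L=3*4+2=14  i=0*2+1=1

14,1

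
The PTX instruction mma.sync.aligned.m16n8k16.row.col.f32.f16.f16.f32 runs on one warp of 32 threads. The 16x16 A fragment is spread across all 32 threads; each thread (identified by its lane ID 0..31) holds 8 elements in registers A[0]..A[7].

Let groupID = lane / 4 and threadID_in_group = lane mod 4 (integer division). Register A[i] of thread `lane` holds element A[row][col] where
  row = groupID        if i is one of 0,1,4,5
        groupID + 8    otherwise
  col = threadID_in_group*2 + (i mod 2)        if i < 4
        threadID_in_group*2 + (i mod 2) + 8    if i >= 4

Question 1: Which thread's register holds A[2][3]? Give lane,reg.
9,1

r=2->g=2,rb=0  c=3->cb=0,t=1,b0=1
L=2*4+1=9  i=0*4+0*2+1=1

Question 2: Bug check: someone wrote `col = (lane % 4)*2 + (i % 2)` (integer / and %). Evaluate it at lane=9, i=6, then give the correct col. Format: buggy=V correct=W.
`(lane % 4)*2 + (i % 2)`[9,6]⇒2
lane 9: gr=2 (9/4), th=1 (9%4)
i=6: r=2+8=10, c=1*2+0+8=10
col: 2 vs 10

buggy=2 correct=10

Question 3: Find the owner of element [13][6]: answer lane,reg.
23,2

r=13->g=5,rb=1  c=6->cb=0,t=3,b0=0
L=5*4+3=23  i=0*4+1*2+0=2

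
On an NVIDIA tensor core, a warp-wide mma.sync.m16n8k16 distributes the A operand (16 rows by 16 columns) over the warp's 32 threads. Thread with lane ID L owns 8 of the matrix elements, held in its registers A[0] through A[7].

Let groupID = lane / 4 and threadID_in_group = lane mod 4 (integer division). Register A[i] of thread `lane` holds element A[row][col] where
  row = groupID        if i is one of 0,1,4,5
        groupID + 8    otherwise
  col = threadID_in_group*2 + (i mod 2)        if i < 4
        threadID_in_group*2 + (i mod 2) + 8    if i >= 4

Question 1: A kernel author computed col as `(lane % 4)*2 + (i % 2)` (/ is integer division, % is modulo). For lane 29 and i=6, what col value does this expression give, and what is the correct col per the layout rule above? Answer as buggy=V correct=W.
buggy=2 correct=10

`(lane % 4)*2 + (i % 2)`[29,6]=>2
lane 29: grp=7 (29/4), tig=1 (29%4)
i=6: r=7+8=15, c=1*2+0+8=10
col: 2 vs 10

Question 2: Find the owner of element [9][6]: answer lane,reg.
7,2

r=9→G=1,rhi=1  c=6→chi=0,T=3,p=0
L=1*4+3=7  i=0*4+1*2+0=2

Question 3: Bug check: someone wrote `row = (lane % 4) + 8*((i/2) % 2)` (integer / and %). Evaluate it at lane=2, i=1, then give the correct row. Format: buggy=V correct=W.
`(lane % 4) + 8*((i/2) % 2)`[2,1]->2
lane 2: g=0 (2/4), t=2 (2%4)
i=1: r=0+0=0, c=2*2+1+0=5
row: 2 vs 0

buggy=2 correct=0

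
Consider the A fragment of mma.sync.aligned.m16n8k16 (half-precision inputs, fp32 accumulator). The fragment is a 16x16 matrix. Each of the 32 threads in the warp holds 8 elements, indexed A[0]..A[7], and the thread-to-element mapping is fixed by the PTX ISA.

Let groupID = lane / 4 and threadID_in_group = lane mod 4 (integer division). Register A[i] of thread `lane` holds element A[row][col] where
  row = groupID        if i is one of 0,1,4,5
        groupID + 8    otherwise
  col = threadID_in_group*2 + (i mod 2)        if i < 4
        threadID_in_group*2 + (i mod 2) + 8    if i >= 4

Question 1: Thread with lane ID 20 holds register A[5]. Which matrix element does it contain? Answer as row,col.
5,9

20: gid=5,tid=0
[5] (5+0,0*2+1+8) = (5,9)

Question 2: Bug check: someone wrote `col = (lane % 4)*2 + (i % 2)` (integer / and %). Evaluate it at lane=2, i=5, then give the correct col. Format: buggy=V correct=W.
buggy=5 correct=13

`(lane % 4)*2 + (i % 2)`[2,5]->5
2: g=0,t=2
[5] (0+0,2*2+1+8) = (0,13)
col: 5 vs 13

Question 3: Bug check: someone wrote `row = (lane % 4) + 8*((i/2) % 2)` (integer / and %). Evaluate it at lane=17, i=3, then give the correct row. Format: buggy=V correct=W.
buggy=9 correct=12

`(lane % 4) + 8*((i/2) % 2)`[17,3]⇒9
17: gr=4,th=1
[3] (4+8,1*2+1+0) = (12,3)
row: 9 vs 12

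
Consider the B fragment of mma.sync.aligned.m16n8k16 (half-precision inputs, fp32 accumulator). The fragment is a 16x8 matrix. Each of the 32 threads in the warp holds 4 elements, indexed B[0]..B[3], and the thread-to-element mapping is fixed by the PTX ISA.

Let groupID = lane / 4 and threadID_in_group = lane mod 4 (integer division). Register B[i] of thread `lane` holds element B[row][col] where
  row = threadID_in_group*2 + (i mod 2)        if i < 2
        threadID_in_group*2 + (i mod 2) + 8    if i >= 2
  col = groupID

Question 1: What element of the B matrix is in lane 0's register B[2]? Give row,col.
8,0

lane 0=>0/4=0, 0 mod 4=0
i=2  r:2·0+0+8=>8  c:0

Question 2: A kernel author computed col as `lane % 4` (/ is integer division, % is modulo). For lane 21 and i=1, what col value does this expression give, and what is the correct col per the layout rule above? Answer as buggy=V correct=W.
buggy=1 correct=5

`lane % 4`[21,1]⇒1
21: gr=5,th=1
[1] (1*2+1+0,5) = (3,5)
col: 1 vs 5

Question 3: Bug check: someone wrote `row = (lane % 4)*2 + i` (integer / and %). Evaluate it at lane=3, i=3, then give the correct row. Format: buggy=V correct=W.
buggy=9 correct=15

`(lane % 4)*2 + i`[3,3]->9
L=3->gid=3>>2=0, tid=3&3=3
[3]->row 3·2+1+8=15  col gid=0
row: 9 vs 15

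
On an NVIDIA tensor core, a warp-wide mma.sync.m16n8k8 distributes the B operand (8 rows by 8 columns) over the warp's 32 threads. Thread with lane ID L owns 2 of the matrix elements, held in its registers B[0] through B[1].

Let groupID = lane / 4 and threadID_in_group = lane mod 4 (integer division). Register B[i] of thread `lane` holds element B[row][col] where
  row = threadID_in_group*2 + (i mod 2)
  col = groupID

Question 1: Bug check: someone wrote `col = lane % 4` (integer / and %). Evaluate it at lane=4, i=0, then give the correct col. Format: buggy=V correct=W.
buggy=0 correct=1

`lane % 4`[4,0]->0
lane 4: g=1 (4/4), t=0 (4%4)
i=0: r=0*2+0=0, c=g=1
col: 0 vs 1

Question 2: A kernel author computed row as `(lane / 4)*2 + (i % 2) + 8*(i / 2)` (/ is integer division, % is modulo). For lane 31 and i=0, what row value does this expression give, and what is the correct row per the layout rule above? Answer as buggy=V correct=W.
buggy=14 correct=6

`(lane / 4)*2 + (i % 2) + 8*(i / 2)`[31,0]->14
lane 31: g=7 (31/4), t=3 (31%4)
i=0: r=3*2+0=6, c=g=7
row: 14 vs 6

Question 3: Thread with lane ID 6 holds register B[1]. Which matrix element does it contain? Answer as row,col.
lane 6: grp=1 (6/4), tig=2 (6%4)
i=1: r=2*2+1=5, c=grp=1

5,1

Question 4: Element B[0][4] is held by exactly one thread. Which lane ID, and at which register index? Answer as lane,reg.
c=4->g=4  r=0->t=0,b0=0
L=4*4+0=16  i=0=0

16,0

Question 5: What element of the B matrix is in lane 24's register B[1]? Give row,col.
lane 24=>24/4=6, 24 mod 4=0
i=1  r:2·0+1=>1  c:6

1,6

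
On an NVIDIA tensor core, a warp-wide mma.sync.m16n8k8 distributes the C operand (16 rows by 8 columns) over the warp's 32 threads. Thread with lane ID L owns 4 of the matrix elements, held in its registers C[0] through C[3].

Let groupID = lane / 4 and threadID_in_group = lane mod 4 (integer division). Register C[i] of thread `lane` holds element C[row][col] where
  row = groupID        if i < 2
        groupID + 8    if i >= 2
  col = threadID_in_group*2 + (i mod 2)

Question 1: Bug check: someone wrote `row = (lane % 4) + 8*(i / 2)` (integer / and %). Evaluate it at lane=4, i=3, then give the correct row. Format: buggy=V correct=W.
`(lane % 4) + 8*(i / 2)`[4,3]->8
lane 4->4/4=1, 4 mod 4=0
i=3  r:1+8->9  c:2·0+1->1
row: 8 vs 9

buggy=8 correct=9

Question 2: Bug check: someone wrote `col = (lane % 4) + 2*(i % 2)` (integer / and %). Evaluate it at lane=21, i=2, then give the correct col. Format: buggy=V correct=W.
buggy=1 correct=2

`(lane % 4) + 2*(i % 2)`[21,2]->1
lane 21->21/4=5, 21 mod 4=1
i=2  r:5+8->13  c:2·1+0->2
col: 1 vs 2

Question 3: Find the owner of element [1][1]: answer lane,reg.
r=1→G=1,rhi=0  c=1→T=0,p=1
L=1*4+0=4  i=0*2+1=1

4,1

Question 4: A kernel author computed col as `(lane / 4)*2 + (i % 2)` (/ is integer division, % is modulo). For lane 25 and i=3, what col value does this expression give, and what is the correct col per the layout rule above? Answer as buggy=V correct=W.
buggy=13 correct=3

`(lane / 4)*2 + (i % 2)`[25,3]->13
lane 25: gid=6 (25/4), tid=1 (25%4)
i=3: r=6+8=14, c=1*2+1=3
col: 13 vs 3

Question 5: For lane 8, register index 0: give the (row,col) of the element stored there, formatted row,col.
L=8⇒gr=8>>2=2, th=8&3=0
[0]⇒row 2+0=2  col 0·2+0=0

2,0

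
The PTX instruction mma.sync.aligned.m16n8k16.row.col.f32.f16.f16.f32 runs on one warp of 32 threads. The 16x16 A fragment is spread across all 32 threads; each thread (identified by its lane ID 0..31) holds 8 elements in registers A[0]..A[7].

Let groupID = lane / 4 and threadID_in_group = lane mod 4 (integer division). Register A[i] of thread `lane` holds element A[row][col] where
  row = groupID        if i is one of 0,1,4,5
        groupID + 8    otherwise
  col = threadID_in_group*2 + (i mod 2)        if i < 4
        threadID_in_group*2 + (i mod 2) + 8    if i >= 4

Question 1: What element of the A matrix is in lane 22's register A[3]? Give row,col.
22: G=5,T=2
[3] (5+8,2*2+1+0) = (13,5)

13,5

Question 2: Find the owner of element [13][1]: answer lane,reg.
20,3

r=13⇒gr=5,Rb=1  c=1⇒Cb=0,th=0,odd=1
L=5*4+0=20  i=0*4+1*2+1=3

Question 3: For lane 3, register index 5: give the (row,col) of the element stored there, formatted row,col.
0,15

lane 3: gid=0 (3/4), tid=3 (3%4)
i=5: r=0+0=0, c=3*2+1+8=15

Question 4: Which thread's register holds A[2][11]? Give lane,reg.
9,5

r=2⇒gr=2,Rb=0  c=11⇒Cb=1,th=1,odd=1
L=2*4+1=9  i=1*4+0*2+1=5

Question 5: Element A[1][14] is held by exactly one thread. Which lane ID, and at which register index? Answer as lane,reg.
7,4

r: 1->gid=1,r8=0  c: 14->c8=1,tid=3,i&1=0
L=1*4+3=7  i=1*4+0*2+0=4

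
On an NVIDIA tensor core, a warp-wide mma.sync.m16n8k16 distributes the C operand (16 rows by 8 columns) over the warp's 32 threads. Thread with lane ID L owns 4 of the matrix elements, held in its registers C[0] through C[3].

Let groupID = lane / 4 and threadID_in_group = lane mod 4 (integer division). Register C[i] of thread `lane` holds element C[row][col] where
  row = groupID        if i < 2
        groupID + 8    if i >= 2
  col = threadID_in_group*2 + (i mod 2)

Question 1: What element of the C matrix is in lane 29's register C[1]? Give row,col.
7,3

lane 29->29/4=7, 29 mod 4=1
i=1  r:7+0->7  c:2·1+1->3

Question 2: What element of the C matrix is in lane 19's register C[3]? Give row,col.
12,7

lane 19=>19/4=4, 19 mod 4=3
i=3  r:4+8=>12  c:2·3+1=>7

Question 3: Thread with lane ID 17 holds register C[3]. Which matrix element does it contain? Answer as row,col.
12,3

lane 17: G=4 (17/4), T=1 (17%4)
i=3: r=4+8=12, c=1*2+1=3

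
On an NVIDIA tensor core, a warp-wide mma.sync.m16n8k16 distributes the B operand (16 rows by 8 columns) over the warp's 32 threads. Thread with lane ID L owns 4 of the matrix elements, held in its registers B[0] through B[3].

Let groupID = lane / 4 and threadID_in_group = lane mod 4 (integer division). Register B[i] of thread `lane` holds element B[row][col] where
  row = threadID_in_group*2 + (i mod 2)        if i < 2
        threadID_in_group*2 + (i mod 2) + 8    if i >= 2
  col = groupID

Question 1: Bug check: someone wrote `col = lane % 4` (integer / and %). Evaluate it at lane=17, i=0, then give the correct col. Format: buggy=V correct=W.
`lane % 4`[17,0]→1
17: G=4,T=1
[0] (1*2+0+0,4) = (2,4)
col: 1 vs 4

buggy=1 correct=4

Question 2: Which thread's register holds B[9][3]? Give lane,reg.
c=3⇒gr=3  r=9⇒Rb=1,th=0,odd=1
L=3*4+0=12  i=1*2+1=3

12,3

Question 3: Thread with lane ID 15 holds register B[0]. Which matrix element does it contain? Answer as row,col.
6,3

lane 15: grp=3 (15/4), tig=3 (15%4)
i=0: r=3*2+0+0=6, c=grp=3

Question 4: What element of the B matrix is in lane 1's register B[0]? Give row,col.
1: grp=0,tig=1
[0] (1*2+0+0,0) = (2,0)

2,0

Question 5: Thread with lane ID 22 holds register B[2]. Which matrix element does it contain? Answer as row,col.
12,5

lane 22->22/4=5, 22 mod 4=2
i=2  r:2·2+0+8->12  c:5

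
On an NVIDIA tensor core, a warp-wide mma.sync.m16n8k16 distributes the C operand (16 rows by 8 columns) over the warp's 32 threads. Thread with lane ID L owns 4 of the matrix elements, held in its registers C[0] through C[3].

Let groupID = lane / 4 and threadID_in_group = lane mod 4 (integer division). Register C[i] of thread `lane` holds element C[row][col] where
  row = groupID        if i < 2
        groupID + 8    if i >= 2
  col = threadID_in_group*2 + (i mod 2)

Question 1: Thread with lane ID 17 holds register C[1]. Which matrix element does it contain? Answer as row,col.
4,3

17: G=4,T=1
[1] (4+0,1*2+1) = (4,3)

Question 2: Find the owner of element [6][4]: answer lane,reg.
26,0

r=6⇒gr=6,Rb=0  c=4⇒th=2,odd=0
L=6*4+2=26  i=0*2+0=0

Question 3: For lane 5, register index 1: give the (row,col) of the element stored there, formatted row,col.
5: G=1,T=1
[1] (1+0,1*2+1) = (1,3)

1,3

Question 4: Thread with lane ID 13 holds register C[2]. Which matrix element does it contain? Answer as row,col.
11,2

lane 13: gid=3 (13/4), tid=1 (13%4)
i=2: r=3+8=11, c=1*2+0=2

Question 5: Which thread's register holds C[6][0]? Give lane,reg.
24,0

r:6=>grp=6,rB=0  c:0=>tig=0,lo=0
L=6*4+0=24  i=0*2+0=0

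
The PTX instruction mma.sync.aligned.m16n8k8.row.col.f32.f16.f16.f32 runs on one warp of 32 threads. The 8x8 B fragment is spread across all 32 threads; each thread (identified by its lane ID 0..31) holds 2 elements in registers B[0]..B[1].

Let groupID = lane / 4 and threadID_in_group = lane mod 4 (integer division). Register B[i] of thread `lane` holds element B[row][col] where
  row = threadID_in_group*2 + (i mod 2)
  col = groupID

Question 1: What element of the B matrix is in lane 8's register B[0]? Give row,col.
L=8⇒gr=8>>2=2, th=8&3=0
[0]⇒row 0·2+0=0  col gr=2

0,2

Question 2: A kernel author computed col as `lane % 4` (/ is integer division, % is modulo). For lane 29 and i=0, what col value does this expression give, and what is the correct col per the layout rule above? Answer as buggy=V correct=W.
`lane % 4`[29,0]⇒1
lane 29⇒29/4=7, 29 mod 4=1
i=0  r:2·1+0⇒2  c:7
col: 1 vs 7

buggy=1 correct=7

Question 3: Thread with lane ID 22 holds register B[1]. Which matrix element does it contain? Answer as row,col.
5,5

22: g=5,t=2
[1] (2*2+1,5) = (5,5)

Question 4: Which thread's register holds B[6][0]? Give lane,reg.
3,0

c:0=>grp=0  r:6=>tig=3,lo=0
L=0*4+3=3  i=0=0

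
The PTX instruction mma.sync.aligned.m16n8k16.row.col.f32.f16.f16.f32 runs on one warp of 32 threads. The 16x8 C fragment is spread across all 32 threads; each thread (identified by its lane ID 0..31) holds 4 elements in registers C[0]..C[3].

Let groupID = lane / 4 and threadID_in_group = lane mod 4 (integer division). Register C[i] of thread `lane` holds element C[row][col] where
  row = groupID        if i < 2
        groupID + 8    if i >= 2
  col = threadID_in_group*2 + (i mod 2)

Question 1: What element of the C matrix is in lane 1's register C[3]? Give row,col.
lane 1=>1/4=0, 1 mod 4=1
i=3  r:0+8=>8  c:2·1+1=>3

8,3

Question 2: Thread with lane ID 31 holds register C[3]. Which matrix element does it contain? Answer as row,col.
lane 31: g=7 (31/4), t=3 (31%4)
i=3: r=7+8=15, c=3*2+1=7

15,7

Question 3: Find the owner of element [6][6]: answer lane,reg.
27,0

r: 6->gid=6,r8=0  c: 6->tid=3,i&1=0
L=6*4+3=27  i=0*2+0=0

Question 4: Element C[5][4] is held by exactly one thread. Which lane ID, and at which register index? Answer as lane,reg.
r=5->g=5,rb=0  c=4->t=2,b0=0
L=5*4+2=22  i=0*2+0=0

22,0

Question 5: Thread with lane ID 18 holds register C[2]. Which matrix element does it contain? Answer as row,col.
12,4

L=18⇒gr=18>>2=4, th=18&3=2
[2]⇒row 4+8=12  col 2·2+0=4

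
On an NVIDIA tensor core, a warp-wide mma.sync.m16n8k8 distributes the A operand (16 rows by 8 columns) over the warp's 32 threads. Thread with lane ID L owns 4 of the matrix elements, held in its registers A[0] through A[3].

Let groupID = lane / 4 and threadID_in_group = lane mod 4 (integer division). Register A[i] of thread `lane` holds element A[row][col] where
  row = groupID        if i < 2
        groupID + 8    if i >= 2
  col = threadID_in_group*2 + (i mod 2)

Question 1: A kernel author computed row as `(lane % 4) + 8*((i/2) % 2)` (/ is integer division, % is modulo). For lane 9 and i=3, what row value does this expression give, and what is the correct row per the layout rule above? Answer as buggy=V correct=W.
buggy=9 correct=10

`(lane % 4) + 8*((i/2) % 2)`[9,3]->9
lane 9->9/4=2, 9 mod 4=1
i=3  r:2+8->10  c:2·1+1->3
row: 9 vs 10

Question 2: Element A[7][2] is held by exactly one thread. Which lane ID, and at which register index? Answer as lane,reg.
29,0

r: 7->gid=7,r8=0  c: 2->tid=1,i&1=0
L=7*4+1=29  i=0*2+0=0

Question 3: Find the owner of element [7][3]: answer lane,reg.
r: 7->gid=7,r8=0  c: 3->tid=1,i&1=1
L=7*4+1=29  i=0*2+1=1

29,1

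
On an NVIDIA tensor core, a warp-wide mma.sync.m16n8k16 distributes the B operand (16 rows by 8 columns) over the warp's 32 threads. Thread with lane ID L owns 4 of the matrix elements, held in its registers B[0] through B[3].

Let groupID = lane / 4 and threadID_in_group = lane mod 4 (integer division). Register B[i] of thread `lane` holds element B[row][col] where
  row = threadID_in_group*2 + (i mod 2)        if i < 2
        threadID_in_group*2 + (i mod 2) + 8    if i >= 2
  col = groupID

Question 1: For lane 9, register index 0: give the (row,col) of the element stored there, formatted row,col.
2,2

lane 9→9/4=2, 9 mod 4=1
i=0  r:2·1+0+0→2  c:2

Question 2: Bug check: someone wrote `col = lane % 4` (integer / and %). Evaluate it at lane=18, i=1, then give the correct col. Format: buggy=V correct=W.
`lane % 4`[18,1]→2
L=18→G=18>>2=4, T=18&3=2
[1]→row 2·2+1+0=5  col G=4
col: 2 vs 4

buggy=2 correct=4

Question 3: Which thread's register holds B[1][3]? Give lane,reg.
c=3→G=3  r=1→rhi=0,T=0,p=1
L=3*4+0=12  i=0*2+1=1

12,1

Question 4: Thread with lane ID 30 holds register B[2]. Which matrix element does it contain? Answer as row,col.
30: gid=7,tid=2
[2] (2*2+0+8,7) = (12,7)

12,7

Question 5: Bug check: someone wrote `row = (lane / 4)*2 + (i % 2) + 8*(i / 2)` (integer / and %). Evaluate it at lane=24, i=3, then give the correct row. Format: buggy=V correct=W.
`(lane / 4)*2 + (i % 2) + 8*(i / 2)`[24,3]→21
lane 24→24/4=6, 24 mod 4=0
i=3  r:2·0+1+8→9  c:6
row: 21 vs 9

buggy=21 correct=9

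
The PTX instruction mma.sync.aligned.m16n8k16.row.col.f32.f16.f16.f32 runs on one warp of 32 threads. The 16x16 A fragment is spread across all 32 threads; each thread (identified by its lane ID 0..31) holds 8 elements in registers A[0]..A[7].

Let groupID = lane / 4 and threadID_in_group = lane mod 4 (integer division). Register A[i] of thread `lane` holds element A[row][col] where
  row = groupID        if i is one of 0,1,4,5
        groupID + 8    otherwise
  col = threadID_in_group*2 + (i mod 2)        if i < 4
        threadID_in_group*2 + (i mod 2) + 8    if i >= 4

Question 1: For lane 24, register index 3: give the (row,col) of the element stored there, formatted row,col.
lane 24: gr=6 (24/4), th=0 (24%4)
i=3: r=6+8=14, c=0*2+1+0=1

14,1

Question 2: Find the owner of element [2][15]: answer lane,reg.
11,5

r:2=>grp=2,rB=0  c:15=>cB=1,tig=3,lo=1
L=2*4+3=11  i=1*4+0*2+1=5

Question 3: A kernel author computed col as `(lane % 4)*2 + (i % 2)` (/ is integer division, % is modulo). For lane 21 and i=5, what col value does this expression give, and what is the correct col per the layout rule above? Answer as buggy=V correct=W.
`(lane % 4)*2 + (i % 2)`[21,5]->3
L=21->gid=21>>2=5, tid=21&3=1
[5]->row 5+0=5  col 1·2+1+8=11
col: 3 vs 11

buggy=3 correct=11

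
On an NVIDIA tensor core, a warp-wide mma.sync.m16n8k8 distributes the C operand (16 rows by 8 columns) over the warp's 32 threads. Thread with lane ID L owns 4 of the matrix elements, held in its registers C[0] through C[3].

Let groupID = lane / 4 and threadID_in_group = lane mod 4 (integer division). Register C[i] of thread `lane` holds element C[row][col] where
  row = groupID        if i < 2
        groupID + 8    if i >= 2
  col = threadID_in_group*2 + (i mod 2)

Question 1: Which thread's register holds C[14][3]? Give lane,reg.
r=14⇒gr=6,Rb=1  c=3⇒th=1,odd=1
L=6*4+1=25  i=1*2+1=3

25,3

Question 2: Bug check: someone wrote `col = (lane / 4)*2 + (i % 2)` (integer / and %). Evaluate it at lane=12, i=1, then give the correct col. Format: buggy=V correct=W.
buggy=7 correct=1

`(lane / 4)*2 + (i % 2)`[12,1]→7
lane 12: G=3 (12/4), T=0 (12%4)
i=1: r=3+0=3, c=0*2+1=1
col: 7 vs 1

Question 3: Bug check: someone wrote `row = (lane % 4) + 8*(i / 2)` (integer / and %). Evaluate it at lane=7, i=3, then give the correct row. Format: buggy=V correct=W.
`(lane % 4) + 8*(i / 2)`[7,3]→11
lane 7: G=1 (7/4), T=3 (7%4)
i=3: r=1+8=9, c=3*2+1=7
row: 11 vs 9

buggy=11 correct=9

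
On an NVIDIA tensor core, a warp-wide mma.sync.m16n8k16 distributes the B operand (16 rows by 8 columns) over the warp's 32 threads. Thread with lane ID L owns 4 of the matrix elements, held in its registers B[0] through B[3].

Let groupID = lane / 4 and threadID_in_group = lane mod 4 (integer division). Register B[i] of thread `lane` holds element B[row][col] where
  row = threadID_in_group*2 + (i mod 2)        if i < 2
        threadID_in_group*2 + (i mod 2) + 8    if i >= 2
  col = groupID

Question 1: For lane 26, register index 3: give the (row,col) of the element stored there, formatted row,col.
lane 26: G=6 (26/4), T=2 (26%4)
i=3: r=2*2+1+8=13, c=G=6

13,6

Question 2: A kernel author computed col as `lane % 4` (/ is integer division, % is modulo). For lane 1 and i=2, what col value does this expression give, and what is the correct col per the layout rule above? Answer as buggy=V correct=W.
`lane % 4`[1,2]->1
L=1->gid=1>>2=0, tid=1&3=1
[2]->row 1·2+0+8=10  col gid=0
col: 1 vs 0

buggy=1 correct=0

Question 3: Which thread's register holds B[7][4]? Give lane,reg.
c=4⇒gr=4  r=7⇒Rb=0,th=3,odd=1
L=4*4+3=19  i=0*2+1=1

19,1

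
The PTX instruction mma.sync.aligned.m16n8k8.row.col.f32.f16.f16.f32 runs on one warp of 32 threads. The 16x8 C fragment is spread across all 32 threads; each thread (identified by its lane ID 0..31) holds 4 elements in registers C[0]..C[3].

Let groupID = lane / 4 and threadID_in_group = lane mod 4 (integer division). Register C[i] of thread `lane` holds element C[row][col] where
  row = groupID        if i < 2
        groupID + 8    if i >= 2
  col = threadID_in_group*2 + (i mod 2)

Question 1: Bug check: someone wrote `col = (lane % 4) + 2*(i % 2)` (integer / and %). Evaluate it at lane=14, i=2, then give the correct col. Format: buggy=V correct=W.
buggy=2 correct=4

`(lane % 4) + 2*(i % 2)`[14,2]→2
lane 14→14/4=3, 14 mod 4=2
i=2  r:3+8→11  c:2·2+0→4
col: 2 vs 4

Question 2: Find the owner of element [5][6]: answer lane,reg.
23,0

r=5⇒gr=5,Rb=0  c=6⇒th=3,odd=0
L=5*4+3=23  i=0*2+0=0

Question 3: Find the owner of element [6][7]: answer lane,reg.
27,1

r:6=>grp=6,rB=0  c:7=>tig=3,lo=1
L=6*4+3=27  i=0*2+1=1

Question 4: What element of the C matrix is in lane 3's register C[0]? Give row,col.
3: G=0,T=3
[0] (0+0,3*2+0) = (0,6)

0,6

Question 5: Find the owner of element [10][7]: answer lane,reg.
11,3

r=10→G=2,rhi=1  c=7→T=3,p=1
L=2*4+3=11  i=1*2+1=3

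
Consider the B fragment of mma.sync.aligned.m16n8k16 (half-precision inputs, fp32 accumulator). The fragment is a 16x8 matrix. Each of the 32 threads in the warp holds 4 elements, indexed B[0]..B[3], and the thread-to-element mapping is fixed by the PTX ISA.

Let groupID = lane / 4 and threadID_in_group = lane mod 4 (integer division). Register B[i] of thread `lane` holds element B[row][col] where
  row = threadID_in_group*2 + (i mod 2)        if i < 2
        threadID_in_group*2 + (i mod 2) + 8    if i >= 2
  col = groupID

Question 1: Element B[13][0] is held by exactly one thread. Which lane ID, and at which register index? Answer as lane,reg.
2,3

c: 0->gid=0  r: 13->r8=1,tid=2,i&1=1
L=0*4+2=2  i=1*2+1=3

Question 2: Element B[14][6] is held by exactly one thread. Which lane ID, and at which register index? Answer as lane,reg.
27,2

c: 6->gid=6  r: 14->r8=1,tid=3,i&1=0
L=6*4+3=27  i=1*2+0=2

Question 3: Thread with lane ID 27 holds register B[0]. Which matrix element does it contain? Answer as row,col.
6,6

27: gid=6,tid=3
[0] (3*2+0+0,6) = (6,6)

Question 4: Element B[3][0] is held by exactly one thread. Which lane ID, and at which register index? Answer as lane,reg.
c:0=>grp=0  r:3=>rB=0,tig=1,lo=1
L=0*4+1=1  i=0*2+1=1

1,1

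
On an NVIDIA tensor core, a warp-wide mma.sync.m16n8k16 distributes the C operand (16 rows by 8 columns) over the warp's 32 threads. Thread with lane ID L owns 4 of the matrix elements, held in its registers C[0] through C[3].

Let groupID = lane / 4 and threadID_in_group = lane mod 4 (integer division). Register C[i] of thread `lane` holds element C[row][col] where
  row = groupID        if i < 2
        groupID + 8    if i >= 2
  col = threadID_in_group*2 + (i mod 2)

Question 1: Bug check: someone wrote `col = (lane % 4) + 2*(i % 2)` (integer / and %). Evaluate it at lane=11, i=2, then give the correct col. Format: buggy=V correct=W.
`(lane % 4) + 2*(i % 2)`[11,2]→3
lane 11→11/4=2, 11 mod 4=3
i=2  r:2+8→10  c:2·3+0→6
col: 3 vs 6

buggy=3 correct=6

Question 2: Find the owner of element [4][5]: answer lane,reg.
r:4=>grp=4,rB=0  c:5=>tig=2,lo=1
L=4*4+2=18  i=0*2+1=1

18,1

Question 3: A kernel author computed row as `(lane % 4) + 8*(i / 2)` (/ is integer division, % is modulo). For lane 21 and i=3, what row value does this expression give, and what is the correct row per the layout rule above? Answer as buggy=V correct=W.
buggy=9 correct=13

`(lane % 4) + 8*(i / 2)`[21,3]→9
L=21→G=21>>2=5, T=21&3=1
[3]→row 5+8=13  col 1·2+1=3
row: 9 vs 13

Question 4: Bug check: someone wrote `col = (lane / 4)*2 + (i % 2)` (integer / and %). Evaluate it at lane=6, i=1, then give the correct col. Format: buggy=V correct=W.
buggy=3 correct=5

`(lane / 4)*2 + (i % 2)`[6,1]->3
L=6->gid=6>>2=1, tid=6&3=2
[1]->row 1+0=1  col 2·2+1=5
col: 3 vs 5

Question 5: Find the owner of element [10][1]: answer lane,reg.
r:10=>grp=2,rB=1  c:1=>tig=0,lo=1
L=2*4+0=8  i=1*2+1=3

8,3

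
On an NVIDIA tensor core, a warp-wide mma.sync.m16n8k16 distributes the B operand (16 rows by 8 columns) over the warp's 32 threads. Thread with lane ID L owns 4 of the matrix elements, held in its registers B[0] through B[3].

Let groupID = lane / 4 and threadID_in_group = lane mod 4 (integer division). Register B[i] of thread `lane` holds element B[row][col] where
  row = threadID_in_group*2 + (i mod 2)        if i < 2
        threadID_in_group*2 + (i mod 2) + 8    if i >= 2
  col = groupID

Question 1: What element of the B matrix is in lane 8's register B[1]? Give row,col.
1,2

lane 8: g=2 (8/4), t=0 (8%4)
i=1: r=0*2+1+0=1, c=g=2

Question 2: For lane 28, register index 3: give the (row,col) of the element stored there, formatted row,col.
9,7

28: g=7,t=0
[3] (0*2+1+8,7) = (9,7)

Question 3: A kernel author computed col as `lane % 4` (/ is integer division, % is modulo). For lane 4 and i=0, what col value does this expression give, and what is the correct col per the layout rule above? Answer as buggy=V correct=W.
`lane % 4`[4,0]→0
lane 4→4/4=1, 4 mod 4=0
i=0  r:2·0+0+0→0  c:1
col: 0 vs 1

buggy=0 correct=1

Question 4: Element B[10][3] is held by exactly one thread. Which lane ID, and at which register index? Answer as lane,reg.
13,2

c=3->g=3  r=10->rb=1,t=1,b0=0
L=3*4+1=13  i=1*2+0=2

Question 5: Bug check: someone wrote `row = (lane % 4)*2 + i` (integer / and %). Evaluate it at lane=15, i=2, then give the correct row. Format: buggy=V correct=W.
`(lane % 4)*2 + i`[15,2]->8
lane 15->15/4=3, 15 mod 4=3
i=2  r:2·3+0+8->14  c:3
row: 8 vs 14

buggy=8 correct=14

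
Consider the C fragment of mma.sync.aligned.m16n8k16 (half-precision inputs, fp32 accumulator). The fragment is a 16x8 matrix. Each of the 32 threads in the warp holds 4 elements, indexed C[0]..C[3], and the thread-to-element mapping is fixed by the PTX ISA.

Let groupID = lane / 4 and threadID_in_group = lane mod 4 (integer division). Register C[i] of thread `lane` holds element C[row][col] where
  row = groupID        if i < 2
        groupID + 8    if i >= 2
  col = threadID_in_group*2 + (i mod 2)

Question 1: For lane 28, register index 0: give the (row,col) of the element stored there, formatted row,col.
7,0

lane 28: g=7 (28/4), t=0 (28%4)
i=0: r=7+0=7, c=0*2+0=0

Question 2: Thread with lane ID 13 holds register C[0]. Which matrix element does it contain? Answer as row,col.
lane 13⇒13/4=3, 13 mod 4=1
i=0  r:3+0⇒3  c:2·1+0⇒2

3,2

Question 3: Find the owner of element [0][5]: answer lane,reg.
r: 0->gid=0,r8=0  c: 5->tid=2,i&1=1
L=0*4+2=2  i=0*2+1=1

2,1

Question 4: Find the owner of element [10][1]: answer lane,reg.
8,3

r=10->g=2,rb=1  c=1->t=0,b0=1
L=2*4+0=8  i=1*2+1=3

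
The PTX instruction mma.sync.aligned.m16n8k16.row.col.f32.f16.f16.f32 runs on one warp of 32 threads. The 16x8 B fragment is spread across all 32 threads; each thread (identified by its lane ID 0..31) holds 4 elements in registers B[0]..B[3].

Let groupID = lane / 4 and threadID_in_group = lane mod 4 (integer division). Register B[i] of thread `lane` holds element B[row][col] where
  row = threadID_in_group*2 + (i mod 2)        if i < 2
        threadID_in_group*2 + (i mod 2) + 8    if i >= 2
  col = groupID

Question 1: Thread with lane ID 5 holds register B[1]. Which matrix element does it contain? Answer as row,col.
3,1

L=5⇒gr=5>>2=1, th=5&3=1
[1]⇒row 1·2+1+0=3  col gr=1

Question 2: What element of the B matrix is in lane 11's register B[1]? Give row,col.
L=11->gid=11>>2=2, tid=11&3=3
[1]->row 3·2+1+0=7  col gid=2

7,2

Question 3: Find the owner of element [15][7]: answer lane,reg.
c=7⇒gr=7  r=15⇒Rb=1,th=3,odd=1
L=7*4+3=31  i=1*2+1=3

31,3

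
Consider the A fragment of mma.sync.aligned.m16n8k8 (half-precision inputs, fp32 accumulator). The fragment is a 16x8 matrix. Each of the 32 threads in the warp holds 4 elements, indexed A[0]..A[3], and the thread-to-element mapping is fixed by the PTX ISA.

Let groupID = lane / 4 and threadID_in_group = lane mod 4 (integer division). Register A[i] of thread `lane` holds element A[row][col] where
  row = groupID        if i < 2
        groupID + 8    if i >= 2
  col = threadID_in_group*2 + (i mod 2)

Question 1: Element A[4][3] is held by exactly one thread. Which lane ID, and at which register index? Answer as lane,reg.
r:4=>grp=4,rB=0  c:3=>tig=1,lo=1
L=4*4+1=17  i=0*2+1=1

17,1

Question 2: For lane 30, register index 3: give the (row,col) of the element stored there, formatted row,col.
L=30=>grp=30>>2=7, tig=30&3=2
[3]=>row 7+8=15  col 2·2+1=5

15,5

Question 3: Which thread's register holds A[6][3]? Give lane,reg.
r=6→G=6,rhi=0  c=3→T=1,p=1
L=6*4+1=25  i=0*2+1=1

25,1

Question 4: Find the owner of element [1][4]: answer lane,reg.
r=1->g=1,rb=0  c=4->t=2,b0=0
L=1*4+2=6  i=0*2+0=0

6,0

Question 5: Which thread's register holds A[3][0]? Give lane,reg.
r=3->g=3,rb=0  c=0->t=0,b0=0
L=3*4+0=12  i=0*2+0=0

12,0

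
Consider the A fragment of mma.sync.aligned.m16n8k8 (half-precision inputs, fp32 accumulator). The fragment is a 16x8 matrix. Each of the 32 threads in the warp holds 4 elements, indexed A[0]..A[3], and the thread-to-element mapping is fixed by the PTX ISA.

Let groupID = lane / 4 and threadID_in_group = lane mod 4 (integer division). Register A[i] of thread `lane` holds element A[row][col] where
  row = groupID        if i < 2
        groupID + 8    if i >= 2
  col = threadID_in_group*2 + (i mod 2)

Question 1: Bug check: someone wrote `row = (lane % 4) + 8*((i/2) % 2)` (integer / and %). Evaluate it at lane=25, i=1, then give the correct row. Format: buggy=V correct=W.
buggy=1 correct=6

`(lane % 4) + 8*((i/2) % 2)`[25,1]⇒1
25: gr=6,th=1
[1] (6+0,1*2+1) = (6,3)
row: 1 vs 6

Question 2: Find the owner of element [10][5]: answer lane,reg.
r=10->g=2,rb=1  c=5->t=2,b0=1
L=2*4+2=10  i=1*2+1=3

10,3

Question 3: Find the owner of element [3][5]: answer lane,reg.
r=3⇒gr=3,Rb=0  c=5⇒th=2,odd=1
L=3*4+2=14  i=0*2+1=1

14,1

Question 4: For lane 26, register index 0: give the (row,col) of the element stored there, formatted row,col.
L=26->g=26>>2=6, t=26&3=2
[0]->row 6+0=6  col 2·2+0=4

6,4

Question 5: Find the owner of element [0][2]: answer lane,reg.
r=0->g=0,rb=0  c=2->t=1,b0=0
L=0*4+1=1  i=0*2+0=0

1,0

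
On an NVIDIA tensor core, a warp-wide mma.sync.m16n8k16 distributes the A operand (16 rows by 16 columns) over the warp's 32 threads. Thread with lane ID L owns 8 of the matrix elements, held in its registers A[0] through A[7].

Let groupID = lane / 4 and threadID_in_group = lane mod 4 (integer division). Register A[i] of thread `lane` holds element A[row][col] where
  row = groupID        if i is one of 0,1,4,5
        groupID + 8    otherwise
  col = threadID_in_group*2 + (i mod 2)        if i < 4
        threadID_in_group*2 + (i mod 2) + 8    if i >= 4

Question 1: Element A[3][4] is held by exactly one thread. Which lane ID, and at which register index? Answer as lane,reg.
14,0

r=3→G=3,rhi=0  c=4→chi=0,T=2,p=0
L=3*4+2=14  i=0*4+0*2+0=0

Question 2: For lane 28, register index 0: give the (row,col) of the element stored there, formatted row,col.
lane 28: gr=7 (28/4), th=0 (28%4)
i=0: r=7+0=7, c=0*2+0+0=0

7,0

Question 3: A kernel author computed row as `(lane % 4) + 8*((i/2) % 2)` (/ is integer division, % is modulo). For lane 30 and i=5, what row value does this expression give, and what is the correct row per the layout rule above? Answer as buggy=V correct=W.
buggy=2 correct=7

`(lane % 4) + 8*((i/2) % 2)`[30,5]→2
lane 30→30/4=7, 30 mod 4=2
i=5  r:7+0→7  c:2·2+1+8→13
row: 2 vs 7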